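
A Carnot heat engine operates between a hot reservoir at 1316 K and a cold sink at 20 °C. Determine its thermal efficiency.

η ≈ 0.7772

T_C = 20 °C → 20 + 273.15 = 293.15 K.
η_rev = 1 − T_C/T_H = 1 − 293.15/1316.00 = 0.7772.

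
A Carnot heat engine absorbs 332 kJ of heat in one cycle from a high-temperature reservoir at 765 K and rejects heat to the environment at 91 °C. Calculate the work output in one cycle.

W ≈ 174.0 kJ

T_C = 91 °C → 91 + 273.15 = 364.15 K.
η_rev = 1 − T_C/T_H = 1 − 364.15/765.00 = 0.5240.
W = η·Q_H = 0.5240 × 332 = 174.0 kJ.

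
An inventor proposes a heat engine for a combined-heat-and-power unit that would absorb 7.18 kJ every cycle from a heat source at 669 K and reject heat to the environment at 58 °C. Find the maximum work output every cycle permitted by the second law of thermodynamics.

T_C = 58 °C → 58 + 273.15 = 331.15 K.
No engine can exceed the Carnot limit: η_max = 1 − T_C/T_H = 1 − 331.15/669.00 = 0.5050.
W_max = η_max · Q_H = 0.5050 × 7.18 = 3.63 kJ.

W_max ≈ 3.63 kJ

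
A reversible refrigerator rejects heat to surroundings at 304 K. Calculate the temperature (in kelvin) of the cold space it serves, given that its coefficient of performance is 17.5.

T_C ≈ 288 K

COP_R = T_C/(T_H − T_C) ⇒ T_C = T_H·COP_R/(1 + COP_R) = 304.00 × 17.5/(1 + 17.5) = 288 K.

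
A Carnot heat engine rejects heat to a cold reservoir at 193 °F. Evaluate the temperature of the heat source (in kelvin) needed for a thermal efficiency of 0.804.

T_C = 193 °F → (193 − 32) × 5/9 = 89.44 °C = 362.59 K.
From η = 1 − T_C/T_H, solving for T_H gives T_H = T_C/(1 − η) = 362.59/(1 − 0.804) = 1850 K.

T_H ≈ 1850 K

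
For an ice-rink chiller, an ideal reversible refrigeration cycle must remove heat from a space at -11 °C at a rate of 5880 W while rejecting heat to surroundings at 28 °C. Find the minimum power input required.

T_H = 28 °C → 28 + 273.15 = 301.15 K.
T_C = -11 °C → -11 + 273.15 = 262.15 K.
Carnot COP: COP_R = T_C/(T_H − T_C) = 262.15/39.00 = 6.7218.
W = Q_C/COP_R = 5880/6.7218 = 875 W.

Ẇ_in ≈ 875 W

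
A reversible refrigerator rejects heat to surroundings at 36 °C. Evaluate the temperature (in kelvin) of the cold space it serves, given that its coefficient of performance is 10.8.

T_H = 36 °C → 36 + 273.15 = 309.15 K.
COP_R = T_C/(T_H − T_C) ⇒ T_C = T_H·COP_R/(1 + COP_R) = 309.15 × 10.8/(1 + 10.8) = 283.0 K.

T_C ≈ 283.0 K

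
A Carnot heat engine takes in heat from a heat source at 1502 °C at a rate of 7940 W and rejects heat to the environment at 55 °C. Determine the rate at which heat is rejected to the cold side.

Q̇_C ≈ 1470 W

T_H = 1502 °C → 1502 + 273.15 = 1775.15 K.
T_C = 55 °C → 55 + 273.15 = 328.15 K.
Since the cycle is reversible, η = 1 − T_C/T_H = 1 − 328.15/1775.15 = 0.8151.
For a reversible cycle Q_C/Q_H = T_C/T_H, so Q_C = 7940 × 328.15/1775.15 = 1470 W.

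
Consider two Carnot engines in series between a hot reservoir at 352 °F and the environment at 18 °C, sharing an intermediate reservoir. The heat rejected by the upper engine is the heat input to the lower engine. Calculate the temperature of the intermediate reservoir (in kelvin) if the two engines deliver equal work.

T_m ≈ 371 K

T_H = 352 °F → (352 − 32) × 5/9 = 177.78 °C = 450.93 K.
T_C = 18 °C → 18 + 273.15 = 291.15 K.
For reversible stages Q_m = Q_H·(T_m/T_H). Setting W₁ = Q_H(1 − T_m/T_H) equal to W₂ = Q_m(1 − T_C/T_m) = Q_H·(T_m − T_C)/T_H gives T_H − T_m = T_m − T_C, so T_m = (T_H + T_C)/2 = (450.93 + 291.15)/2 = 371 K.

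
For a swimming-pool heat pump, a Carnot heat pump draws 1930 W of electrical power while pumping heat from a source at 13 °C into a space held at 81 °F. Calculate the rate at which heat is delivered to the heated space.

Q̇_H ≈ 40800 W

T_H = 81 °F → (81 − 32) × 5/9 = 27.22 °C = 300.37 K.
T_C = 13 °C → 13 + 273.15 = 286.15 K.
COP_HP = T_H/(T_H − T_C) = 300.37/14.22 = 21.1199.
Q_H = COP_HP · W = 21.1199 × 1930 = 40800 W.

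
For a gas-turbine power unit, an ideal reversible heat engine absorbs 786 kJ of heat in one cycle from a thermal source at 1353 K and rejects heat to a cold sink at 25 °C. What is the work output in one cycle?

T_C = 25 °C → 25 + 273.15 = 298.15 K.
For a reversible engine, η = 1 − T_C/T_H = 1 − 298.15/1353.00 = 0.7796.
W = η·Q_H = 0.7796 × 786 = 613 kJ.

W ≈ 613 kJ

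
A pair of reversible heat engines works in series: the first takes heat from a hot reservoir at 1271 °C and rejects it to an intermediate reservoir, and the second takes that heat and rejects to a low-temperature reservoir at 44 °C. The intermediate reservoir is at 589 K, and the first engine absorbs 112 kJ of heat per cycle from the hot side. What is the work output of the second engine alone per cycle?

T_H = 1271 °C → 1271 + 273.15 = 1544.15 K.
T_C = 44 °C → 44 + 273.15 = 317.15 K.
Heat entering the second stage: Q_m = Q_H·(T_m/T_H) = 112 × 589.00/1544.15 = 42.7 kJ.
Second-stage efficiency η₂ = 1 − T_C/T_m = 1 − 317.15/589.00 = 0.4615, so W₂ = η₂·Q_m = 19.7 kJ.

W₂ ≈ 19.7 kJ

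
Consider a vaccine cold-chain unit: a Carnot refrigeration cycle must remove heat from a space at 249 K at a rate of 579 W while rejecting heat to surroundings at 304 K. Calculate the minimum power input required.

Ẇ_in ≈ 128 W

Carnot COP: COP_R = T_C/(T_H − T_C) = 249.00/55.00 = 4.5273.
W = Q_C/COP_R = 579/4.5273 = 128 W.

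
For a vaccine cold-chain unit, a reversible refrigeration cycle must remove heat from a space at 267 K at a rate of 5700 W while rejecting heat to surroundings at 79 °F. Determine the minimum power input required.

Ẇ_in ≈ 689 W

T_H = 79 °F → (79 − 32) × 5/9 = 26.11 °C = 299.26 K.
COP_R = T_C/(T_H − T_C) = 267.00/32.26 = 8.2762.
W = Q_C/COP_R = 5700/8.2762 = 689 W.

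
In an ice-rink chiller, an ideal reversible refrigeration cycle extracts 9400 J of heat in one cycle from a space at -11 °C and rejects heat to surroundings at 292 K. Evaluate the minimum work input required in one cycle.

T_C = -11 °C → -11 + 273.15 = 262.15 K.
For a reversible refrigerator, COP_R = T_C/(T_H − T_C) = 262.15/29.85 = 8.7822.
W = Q_C/COP_R = 9400/8.7822 = 1070 J.

W_in ≈ 1070 J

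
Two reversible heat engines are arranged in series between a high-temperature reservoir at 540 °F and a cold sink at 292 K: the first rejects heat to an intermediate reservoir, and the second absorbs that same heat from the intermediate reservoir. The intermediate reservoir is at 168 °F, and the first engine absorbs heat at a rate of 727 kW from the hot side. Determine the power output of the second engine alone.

Ẇ₂ ≈ 74.23 kW

T_H = 540 °F → (540 − 32) × 5/9 = 282.22 °C = 555.37 K.
T_m = 168 °F → (168 − 32) × 5/9 = 75.56 °C = 348.71 K.
Heat entering the second stage: Q_m = Q_H·(T_m/T_H) = 727 × 348.71/555.37 = 456.5 kW.
Second-stage efficiency η₂ = 1 − T_C/T_m = 1 − 292.00/348.71 = 0.1626, so W₂ = η₂·Q_m = 74.23 kW.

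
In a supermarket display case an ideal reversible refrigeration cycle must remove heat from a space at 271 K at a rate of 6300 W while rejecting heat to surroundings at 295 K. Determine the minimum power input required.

The reversible coefficient of performance is COP_R = T_C/(T_H − T_C) = 271.00/24.00 = 11.2917.
W = Q_C/COP_R = 6300/11.2917 = 558 W.

Ẇ_in ≈ 558 W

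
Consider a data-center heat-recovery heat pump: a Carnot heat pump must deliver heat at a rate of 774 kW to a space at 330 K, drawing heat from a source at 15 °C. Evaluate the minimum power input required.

Ẇ_in ≈ 98.2 kW

T_C = 15 °C → 15 + 273.15 = 288.15 K.
Reversible heating COP: COP_HP = T_H/(T_H − T_C) = 330.00/41.85 = 7.8853.
W = Q_H/COP_HP = 774/7.8853 = 98.2 kW.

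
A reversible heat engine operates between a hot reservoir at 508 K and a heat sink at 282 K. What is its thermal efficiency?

η ≈ 0.445

Carnot efficiency: η = 1 − T_C/T_H = 1 − 282.00/508.00 = 0.445.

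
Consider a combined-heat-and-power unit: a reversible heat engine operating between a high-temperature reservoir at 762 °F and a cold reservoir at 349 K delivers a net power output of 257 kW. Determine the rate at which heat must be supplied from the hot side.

Q̇_H ≈ 529.0 kW

T_H = 762 °F → (762 − 32) × 5/9 = 405.56 °C = 678.71 K.
Carnot efficiency: η = 1 − T_C/T_H = 1 − 349.00/678.71 = 0.4858.
Q_H = W/η = 257/0.4858 = 529.0 kW.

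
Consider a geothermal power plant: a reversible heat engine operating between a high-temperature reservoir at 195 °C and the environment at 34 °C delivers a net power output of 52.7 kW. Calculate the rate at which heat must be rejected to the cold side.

T_H = 195 °C → 195 + 273.15 = 468.15 K.
T_C = 34 °C → 34 + 273.15 = 307.15 K.
The Carnot efficiency is η = 1 − T_C/T_H = 1 − 307.15/468.15 = 0.3439.
Since Q_C/Q_H = T_C/T_H and Q_H = W/η, Q_C = W·T_C/(T_H − T_C) = 52.7 × 307.15/161.00 = 101 kW.

Q̇_C ≈ 101 kW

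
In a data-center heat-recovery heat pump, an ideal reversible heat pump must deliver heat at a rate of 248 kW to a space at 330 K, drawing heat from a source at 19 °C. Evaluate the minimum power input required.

Ẇ_in ≈ 28.4 kW

T_C = 19 °C → 19 + 273.15 = 292.15 K.
For a reversible heat pump, COP_HP = T_H/(T_H − T_C) = 330.00/37.85 = 8.7186.
W = Q_H/COP_HP = 248/8.7186 = 28.4 kW.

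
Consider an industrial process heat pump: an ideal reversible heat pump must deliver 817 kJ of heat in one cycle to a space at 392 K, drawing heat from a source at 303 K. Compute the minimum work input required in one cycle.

W_in ≈ 185.5 kJ

The Carnot heat-pump COP is COP_HP = T_H/(T_H − T_C) = 392.00/89.00 = 4.4045.
W = Q_H/COP_HP = 817/4.4045 = 185.5 kJ.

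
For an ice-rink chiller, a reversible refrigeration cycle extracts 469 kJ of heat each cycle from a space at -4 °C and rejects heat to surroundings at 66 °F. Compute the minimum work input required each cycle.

T_H = 66 °F → (66 − 32) × 5/9 = 18.89 °C = 292.04 K.
T_C = -4 °C → -4 + 273.15 = 269.15 K.
Carnot COP: COP_R = T_C/(T_H − T_C) = 269.15/22.89 = 11.7590.
W = Q_C/COP_R = 469/11.7590 = 39.9 kJ.

W_in ≈ 39.9 kJ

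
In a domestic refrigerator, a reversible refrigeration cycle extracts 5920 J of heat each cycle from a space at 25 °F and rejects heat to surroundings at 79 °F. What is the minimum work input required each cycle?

T_H = 79 °F → (79 − 32) × 5/9 = 26.11 °C = 299.26 K.
T_C = 25 °F → (25 − 32) × 5/9 = -3.89 °C = 269.26 K.
COP_R = T_C/(T_H − T_C) = 269.26/30.00 = 8.9754.
W = Q_C/COP_R = 5920/8.9754 = 659.6 J.

W_in ≈ 659.6 J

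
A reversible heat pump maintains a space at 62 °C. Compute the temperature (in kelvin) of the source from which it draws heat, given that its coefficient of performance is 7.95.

T_H = 62 °C → 62 + 273.15 = 335.15 K.
COP_HP = T_H/(T_H − T_C) ⇒ T_C = T_H·(COP_HP − 1)/COP_HP = 335.15 × (7.95 − 1)/7.95 = 293.0 K.

T_C ≈ 293.0 K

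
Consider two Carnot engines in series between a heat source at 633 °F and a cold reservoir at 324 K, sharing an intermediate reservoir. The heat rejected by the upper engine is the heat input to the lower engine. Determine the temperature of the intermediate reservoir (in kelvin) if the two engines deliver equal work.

T_m ≈ 465.5 K

T_H = 633 °F → (633 − 32) × 5/9 = 333.89 °C = 607.04 K.
For reversible stages Q_m = Q_H·(T_m/T_H). Setting W₁ = Q_H(1 − T_m/T_H) equal to W₂ = Q_m(1 − T_C/T_m) = Q_H·(T_m − T_C)/T_H gives T_H − T_m = T_m − T_C, so T_m = (T_H + T_C)/2 = (607.04 + 324.00)/2 = 465.5 K.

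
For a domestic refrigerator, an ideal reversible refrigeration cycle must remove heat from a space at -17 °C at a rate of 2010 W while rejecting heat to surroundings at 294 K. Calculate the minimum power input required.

Ẇ_in ≈ 297.0 W

T_C = -17 °C → -17 + 273.15 = 256.15 K.
COP_R = T_C/(T_H − T_C) = 256.15/37.85 = 6.7675.
W = Q_C/COP_R = 2010/6.7675 = 297.0 W.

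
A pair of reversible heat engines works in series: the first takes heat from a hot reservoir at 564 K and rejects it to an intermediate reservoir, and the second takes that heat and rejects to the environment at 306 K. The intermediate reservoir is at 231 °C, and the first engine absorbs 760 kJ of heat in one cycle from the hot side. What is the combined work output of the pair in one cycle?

W_total ≈ 347.7 kJ

Two reversible stages in series are equivalent to a single Carnot engine between T_H and T_C, so η_total = 1 − T_C/T_H = 1 − 306.00/564.00 = 0.4574.
W_total = η_total · Q_H = 0.4574 × 760 = 347.7 kJ.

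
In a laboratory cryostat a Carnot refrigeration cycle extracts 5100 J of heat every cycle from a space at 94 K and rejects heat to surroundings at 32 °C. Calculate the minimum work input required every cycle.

T_H = 32 °C → 32 + 273.15 = 305.15 K.
COP_R = T_C/(T_H − T_C) = 94.00/211.15 = 0.4452.
W = Q_C/COP_R = 5100/0.4452 = 11460 J.

W_in ≈ 11460 J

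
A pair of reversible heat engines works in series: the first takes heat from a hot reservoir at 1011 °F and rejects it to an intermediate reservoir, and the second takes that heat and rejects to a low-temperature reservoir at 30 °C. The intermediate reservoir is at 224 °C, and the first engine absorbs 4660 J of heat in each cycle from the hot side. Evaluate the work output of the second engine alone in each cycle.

W₂ ≈ 1110 J

T_H = 1011 °F → (1011 − 32) × 5/9 = 543.89 °C = 817.04 K.
T_C = 30 °C → 30 + 273.15 = 303.15 K.
T_m = 224 °C → 224 + 273.15 = 497.15 K.
Heat entering the second stage: Q_m = Q_H·(T_m/T_H) = 4660 × 497.15/817.04 = 2840 J.
Second-stage efficiency η₂ = 1 − T_C/T_m = 1 − 303.15/497.15 = 0.3902, so W₂ = η₂·Q_m = 1110 J.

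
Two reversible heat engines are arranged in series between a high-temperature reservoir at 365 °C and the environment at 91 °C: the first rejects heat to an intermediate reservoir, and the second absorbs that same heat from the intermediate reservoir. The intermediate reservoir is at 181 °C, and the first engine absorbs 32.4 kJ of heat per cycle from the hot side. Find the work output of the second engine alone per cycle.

W₂ ≈ 4.57 kJ

T_H = 365 °C → 365 + 273.15 = 638.15 K.
T_C = 91 °C → 91 + 273.15 = 364.15 K.
T_m = 181 °C → 181 + 273.15 = 454.15 K.
Heat entering the second stage: Q_m = Q_H·(T_m/T_H) = 32.4 × 454.15/638.15 = 23.1 kJ.
Second-stage efficiency η₂ = 1 − T_C/T_m = 1 − 364.15/454.15 = 0.1982, so W₂ = η₂·Q_m = 4.57 kJ.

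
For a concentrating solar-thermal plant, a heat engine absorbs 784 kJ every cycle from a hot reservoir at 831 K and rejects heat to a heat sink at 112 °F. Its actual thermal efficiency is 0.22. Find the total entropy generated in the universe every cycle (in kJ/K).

T_C = 112 °F → (112 − 32) × 5/9 = 44.44 °C = 317.59 K.
W = η·Q_H = 0.22 × 784 = 172.5 kJ, so Q_C = Q_H − W = 611.5 kJ.
Entropy balance on the reservoirs: −Q_H/T_H = -0.9434 kJ/K, +Q_C/T_C = 1.925 kJ/K.
ΔS_univ = −Q_H/T_H + Q_C/T_C = 0.982 kJ/K (> 0, since η = 0.22 < η_Carnot = 0.618).

ΔS_univ ≈ 0.982 kJ/K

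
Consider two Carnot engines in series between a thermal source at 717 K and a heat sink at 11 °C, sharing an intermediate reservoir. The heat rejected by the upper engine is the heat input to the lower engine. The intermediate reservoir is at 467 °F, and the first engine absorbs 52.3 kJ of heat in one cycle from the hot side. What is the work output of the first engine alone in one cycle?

T_C = 11 °C → 11 + 273.15 = 284.15 K.
T_m = 467 °F → (467 − 32) × 5/9 = 241.67 °C = 514.82 K.
First-stage efficiency η₁ = 1 − T_m/T_H = 1 − 514.82/717.00 = 0.2820.
W₁ = η₁·Q_H = 0.2820 × 52.3 = 14.75 kJ.

W₁ ≈ 14.75 kJ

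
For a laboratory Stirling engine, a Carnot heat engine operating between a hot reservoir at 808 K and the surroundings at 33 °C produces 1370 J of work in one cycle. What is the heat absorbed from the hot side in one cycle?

T_C = 33 °C → 33 + 273.15 = 306.15 K.
For a reversible engine, η = 1 − T_C/T_H = 1 − 306.15/808.00 = 0.6211.
Q_H = W/η = 1370/0.6211 = 2210 J.

Q_H ≈ 2210 J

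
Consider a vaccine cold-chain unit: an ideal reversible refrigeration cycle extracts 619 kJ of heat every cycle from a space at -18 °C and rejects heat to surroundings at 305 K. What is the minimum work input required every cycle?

T_C = -18 °C → -18 + 273.15 = 255.15 K.
Carnot COP: COP_R = T_C/(T_H − T_C) = 255.15/49.85 = 5.1184.
W = Q_C/COP_R = 619/5.1184 = 120.9 kJ.

W_in ≈ 120.9 kJ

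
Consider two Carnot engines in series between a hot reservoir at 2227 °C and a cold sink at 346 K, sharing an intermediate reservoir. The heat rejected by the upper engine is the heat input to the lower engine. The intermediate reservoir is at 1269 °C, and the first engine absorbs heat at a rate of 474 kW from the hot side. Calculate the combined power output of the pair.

T_H = 2227 °C → 2227 + 273.15 = 2500.15 K.
Two reversible stages in series are equivalent to a single Carnot engine between T_H and T_C, so η_total = 1 − T_C/T_H = 1 − 346.00/2500.15 = 0.8616.
W_total = η_total · Q_H = 0.8616 × 474 = 408 kW.

Ẇ_total ≈ 408 kW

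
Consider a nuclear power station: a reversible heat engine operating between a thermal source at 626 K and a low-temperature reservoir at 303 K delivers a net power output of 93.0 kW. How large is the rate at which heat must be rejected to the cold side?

Carnot efficiency: η = 1 − T_C/T_H = 1 − 303.00/626.00 = 0.5160.
Since Q_C/Q_H = T_C/T_H and Q_H = W/η, Q_C = W·T_C/(T_H − T_C) = 93.0 × 303.00/323.00 = 87.2 kW.

Q̇_C ≈ 87.2 kW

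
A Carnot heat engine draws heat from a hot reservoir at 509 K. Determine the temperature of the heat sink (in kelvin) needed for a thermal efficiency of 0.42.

From η = 1 − T_C/T_H, T_C = T_H·(1 − η) = 509.00 × (1 − 0.42) = 295 K.

T_C ≈ 295 K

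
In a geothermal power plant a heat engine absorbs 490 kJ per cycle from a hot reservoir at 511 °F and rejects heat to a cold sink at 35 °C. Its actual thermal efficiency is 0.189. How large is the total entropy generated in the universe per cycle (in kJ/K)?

ΔS_univ ≈ 0.3809 kJ/K

T_H = 511 °F → (511 − 32) × 5/9 = 266.11 °C = 539.26 K.
T_C = 35 °C → 35 + 273.15 = 308.15 K.
W = η·Q_H = 0.189 × 490 = 92.61 kJ, so Q_C = Q_H − W = 397.4 kJ.
The hot reservoir loses entropy Q_H/T_H = 490/539.26 = 0.9087 kJ/K; the cold reservoir gains Q_C/T_C = 397.4/308.15 = 1.290 kJ/K.
ΔS_univ = −Q_H/T_H + Q_C/T_C = 0.3809 kJ/K (> 0, since η = 0.189 < η_Carnot = 0.429).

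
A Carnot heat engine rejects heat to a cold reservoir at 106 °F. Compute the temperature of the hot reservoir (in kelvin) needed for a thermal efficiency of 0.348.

T_C = 106 °F → (106 − 32) × 5/9 = 41.11 °C = 314.26 K.
From η = 1 − T_C/T_H, solving for T_H gives T_H = T_C/(1 − η) = 314.26/(1 − 0.348) = 482 K.

T_H ≈ 482 K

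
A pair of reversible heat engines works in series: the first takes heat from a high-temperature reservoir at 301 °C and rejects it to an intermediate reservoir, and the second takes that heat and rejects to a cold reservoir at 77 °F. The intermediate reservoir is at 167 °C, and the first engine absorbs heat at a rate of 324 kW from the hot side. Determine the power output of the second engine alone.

Ẇ₂ ≈ 80.1 kW

T_H = 301 °C → 301 + 273.15 = 574.15 K.
T_C = 77 °F → (77 − 32) × 5/9 = 25.00 °C = 298.15 K.
T_m = 167 °C → 167 + 273.15 = 440.15 K.
Heat entering the second stage: Q_m = Q_H·(T_m/T_H) = 324 × 440.15/574.15 = 248 kW.
Second-stage efficiency η₂ = 1 − T_C/T_m = 1 − 298.15/440.15 = 0.3226, so W₂ = η₂·Q_m = 80.1 kW.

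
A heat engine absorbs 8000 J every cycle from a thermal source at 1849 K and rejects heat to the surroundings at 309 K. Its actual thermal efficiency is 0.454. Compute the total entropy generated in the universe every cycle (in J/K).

ΔS_univ ≈ 9.809 J/K

W = η·Q_H = 0.454 × 8000 = 3632 J, so Q_C = Q_H − W = 4368 J.
The hot reservoir loses entropy Q_H/T_H = 8000/1849.00 = 4.327 J/K; the cold reservoir gains Q_C/T_C = 4368/309.00 = 14.14 J/K.
ΔS_univ = −Q_H/T_H + Q_C/T_C = 9.809 J/K (> 0, since η = 0.454 < η_Carnot = 0.833).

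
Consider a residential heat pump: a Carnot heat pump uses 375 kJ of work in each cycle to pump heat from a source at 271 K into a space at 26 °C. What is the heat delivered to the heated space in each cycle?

T_H = 26 °C → 26 + 273.15 = 299.15 K.
Reversible heating COP: COP_HP = T_H/(T_H − T_C) = 299.15/28.15 = 10.6270.
Q_H = COP_HP · W = 10.6270 × 375 = 3990 kJ.

Q_H ≈ 3990 kJ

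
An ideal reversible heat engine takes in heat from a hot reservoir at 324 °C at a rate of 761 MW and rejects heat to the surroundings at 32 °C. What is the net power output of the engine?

Ẇ ≈ 372 MW

T_H = 324 °C → 324 + 273.15 = 597.15 K.
T_C = 32 °C → 32 + 273.15 = 305.15 K.
Since the cycle is reversible, η = 1 − T_C/T_H = 1 − 305.15/597.15 = 0.4890.
W = η·Q_H = 0.4890 × 761 = 372 MW.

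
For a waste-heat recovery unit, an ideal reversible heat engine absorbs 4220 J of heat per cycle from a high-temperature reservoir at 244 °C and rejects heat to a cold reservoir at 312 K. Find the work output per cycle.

W ≈ 1674 J

T_H = 244 °C → 244 + 273.15 = 517.15 K.
The Carnot efficiency is η = 1 − T_C/T_H = 1 − 312.00/517.15 = 0.3967.
W = η·Q_H = 0.3967 × 4220 = 1674 J.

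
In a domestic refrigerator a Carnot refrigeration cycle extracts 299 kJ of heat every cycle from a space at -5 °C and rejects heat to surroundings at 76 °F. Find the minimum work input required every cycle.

W_in ≈ 32.8 kJ

T_H = 76 °F → (76 − 32) × 5/9 = 24.44 °C = 297.59 K.
T_C = -5 °C → -5 + 273.15 = 268.15 K.
The reversible coefficient of performance is COP_R = T_C/(T_H − T_C) = 268.15/29.44 = 9.1070.
W = Q_C/COP_R = 299/9.1070 = 32.8 kJ.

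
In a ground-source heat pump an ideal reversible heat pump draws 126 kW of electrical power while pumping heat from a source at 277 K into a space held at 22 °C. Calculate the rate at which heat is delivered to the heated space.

Q̇_H ≈ 2050 kW

T_H = 22 °C → 22 + 273.15 = 295.15 K.
Reversible heating COP: COP_HP = T_H/(T_H − T_C) = 295.15/18.15 = 16.2617.
Q_H = COP_HP · W = 16.2617 × 126 = 2050 kW.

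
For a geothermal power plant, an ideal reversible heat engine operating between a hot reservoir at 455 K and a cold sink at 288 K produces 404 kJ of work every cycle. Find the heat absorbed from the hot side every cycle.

η_rev = 1 − T_C/T_H = 1 − 288.00/455.00 = 0.3670.
Q_H = W/η = 404/0.3670 = 1101 kJ.

Q_H ≈ 1101 kJ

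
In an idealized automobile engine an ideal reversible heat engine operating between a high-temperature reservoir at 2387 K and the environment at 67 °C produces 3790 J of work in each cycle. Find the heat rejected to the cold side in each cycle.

T_C = 67 °C → 67 + 273.15 = 340.15 K.
For a reversible engine, η = 1 − T_C/T_H = 1 − 340.15/2387.00 = 0.8575.
Since Q_C/Q_H = T_C/T_H and Q_H = W/η, Q_C = W·T_C/(T_H − T_C) = 3790 × 340.15/2046.85 = 630 J.

Q_C ≈ 630 J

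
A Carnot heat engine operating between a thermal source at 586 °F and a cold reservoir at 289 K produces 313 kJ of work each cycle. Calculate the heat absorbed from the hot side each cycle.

T_H = 586 °F → (586 − 32) × 5/9 = 307.78 °C = 580.93 K.
For a reversible engine, η = 1 − T_C/T_H = 1 − 289.00/580.93 = 0.5025.
Q_H = W/η = 313/0.5025 = 623 kJ.

Q_H ≈ 623 kJ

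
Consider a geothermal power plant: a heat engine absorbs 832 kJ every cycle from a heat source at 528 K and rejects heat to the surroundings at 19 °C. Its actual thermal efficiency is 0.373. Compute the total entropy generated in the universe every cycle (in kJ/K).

T_C = 19 °C → 19 + 273.15 = 292.15 K.
W = η·Q_H = 0.373 × 832 = 310.3 kJ, so Q_C = Q_H − W = 521.7 kJ.
The hot reservoir loses entropy Q_H/T_H = 832/528.00 = 1.576 kJ/K; the cold reservoir gains Q_C/T_C = 521.7/292.15 = 1.786 kJ/K.
ΔS_univ = −Q_H/T_H + Q_C/T_C = 0.2098 kJ/K (> 0, since η = 0.373 < η_Carnot = 0.447).

ΔS_univ ≈ 0.2098 kJ/K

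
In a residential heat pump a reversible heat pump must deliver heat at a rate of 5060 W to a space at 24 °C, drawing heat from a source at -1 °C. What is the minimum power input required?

Ẇ_in ≈ 425.7 W

T_H = 24 °C → 24 + 273.15 = 297.15 K.
T_C = -1 °C → -1 + 273.15 = 272.15 K.
Reversible heating COP: COP_HP = T_H/(T_H − T_C) = 297.15/25.00 = 11.8860.
W = Q_H/COP_HP = 5060/11.8860 = 425.7 W.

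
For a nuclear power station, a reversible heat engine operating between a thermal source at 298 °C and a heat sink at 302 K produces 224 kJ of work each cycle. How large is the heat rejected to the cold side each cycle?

Q_C ≈ 251.3 kJ

T_H = 298 °C → 298 + 273.15 = 571.15 K.
η_rev = 1 − T_C/T_H = 1 − 302.00/571.15 = 0.4712.
Since Q_C/Q_H = T_C/T_H and Q_H = W/η, Q_C = W·T_C/(T_H − T_C) = 224 × 302.00/269.15 = 251.3 kJ.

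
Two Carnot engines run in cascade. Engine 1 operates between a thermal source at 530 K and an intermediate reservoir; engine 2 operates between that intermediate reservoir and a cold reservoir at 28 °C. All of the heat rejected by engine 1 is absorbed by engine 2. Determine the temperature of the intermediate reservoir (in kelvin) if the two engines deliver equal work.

T_m ≈ 416 K

T_C = 28 °C → 28 + 273.15 = 301.15 K.
For reversible stages Q_m = Q_H·(T_m/T_H). Setting W₁ = Q_H(1 − T_m/T_H) equal to W₂ = Q_m(1 − T_C/T_m) = Q_H·(T_m − T_C)/T_H gives T_H − T_m = T_m − T_C, so T_m = (T_H + T_C)/2 = (530.00 + 301.15)/2 = 416 K.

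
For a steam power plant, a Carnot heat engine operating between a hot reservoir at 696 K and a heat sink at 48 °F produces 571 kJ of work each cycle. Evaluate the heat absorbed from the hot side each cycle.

Q_H ≈ 960 kJ

T_C = 48 °F → (48 − 32) × 5/9 = 8.89 °C = 282.04 K.
The Carnot efficiency is η = 1 − T_C/T_H = 1 − 282.04/696.00 = 0.5948.
Q_H = W/η = 571/0.5948 = 960 kJ.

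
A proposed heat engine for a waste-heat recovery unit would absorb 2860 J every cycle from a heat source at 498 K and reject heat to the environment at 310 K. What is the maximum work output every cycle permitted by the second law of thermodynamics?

The second-law ceiling is the Carnot efficiency, η_max = 1 − T_C/T_H = 1 − 310.00/498.00 = 0.3775.
W_max = η_max · Q_H = 0.3775 × 2860 = 1080 J.

W_max ≈ 1080 J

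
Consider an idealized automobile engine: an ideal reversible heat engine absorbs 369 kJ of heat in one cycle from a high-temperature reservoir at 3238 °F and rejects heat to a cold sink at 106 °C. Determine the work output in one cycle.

T_H = 3238 °F → (3238 − 32) × 5/9 = 1781.11 °C = 2054.26 K.
T_C = 106 °C → 106 + 273.15 = 379.15 K.
For a reversible engine, η = 1 − T_C/T_H = 1 − 379.15/2054.26 = 0.8154.
W = η·Q_H = 0.8154 × 369 = 300.9 kJ.

W ≈ 300.9 kJ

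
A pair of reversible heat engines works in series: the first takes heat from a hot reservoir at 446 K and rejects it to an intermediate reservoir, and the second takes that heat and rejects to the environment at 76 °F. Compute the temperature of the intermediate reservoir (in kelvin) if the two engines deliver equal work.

T_C = 76 °F → (76 − 32) × 5/9 = 24.44 °C = 297.59 K.
For reversible stages Q_m = Q_H·(T_m/T_H). Setting W₁ = Q_H(1 − T_m/T_H) equal to W₂ = Q_m(1 − T_C/T_m) = Q_H·(T_m − T_C)/T_H gives T_H − T_m = T_m − T_C, so T_m = (T_H + T_C)/2 = (446.00 + 297.59)/2 = 372 K.

T_m ≈ 372 K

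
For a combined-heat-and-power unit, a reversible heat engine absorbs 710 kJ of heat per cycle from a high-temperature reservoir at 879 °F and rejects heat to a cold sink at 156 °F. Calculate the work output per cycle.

T_H = 879 °F → (879 − 32) × 5/9 = 470.56 °C = 743.71 K.
T_C = 156 °F → (156 − 32) × 5/9 = 68.89 °C = 342.04 K.
For a reversible engine, η = 1 − T_C/T_H = 1 − 342.04/743.71 = 0.5401.
W = η·Q_H = 0.5401 × 710 = 383.5 kJ.

W ≈ 383.5 kJ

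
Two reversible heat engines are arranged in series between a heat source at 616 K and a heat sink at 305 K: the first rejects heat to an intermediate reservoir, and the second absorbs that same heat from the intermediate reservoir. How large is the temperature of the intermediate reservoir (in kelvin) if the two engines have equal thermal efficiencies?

T_m ≈ 433.5 K

Equal efficiencies require 1 − T_m/T_H = 1 − T_C/T_m, i.e. T_m/T_H = T_C/T_m, so T_m = √(T_H·T_C) = √(616.00 × 305.00) = 433.5 K.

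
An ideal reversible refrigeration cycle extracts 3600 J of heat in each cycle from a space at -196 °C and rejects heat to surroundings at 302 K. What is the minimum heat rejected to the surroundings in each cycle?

T_C = -196 °C → -196 + 273.15 = 77.15 K.
For a reversible cycle Q_H/Q_C = T_H/T_C, so Q_H = Q_C·T_H/T_C = 3600 × 302.00/77.15 = 14100 J.

Q_H ≈ 14100 J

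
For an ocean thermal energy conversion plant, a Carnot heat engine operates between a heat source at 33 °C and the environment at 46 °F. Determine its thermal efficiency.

η ≈ 0.0824

T_H = 33 °C → 33 + 273.15 = 306.15 K.
T_C = 46 °F → (46 − 32) × 5/9 = 7.78 °C = 280.93 K.
Since the cycle is reversible, η = 1 − T_C/T_H = 1 − 280.93/306.15 = 0.0824.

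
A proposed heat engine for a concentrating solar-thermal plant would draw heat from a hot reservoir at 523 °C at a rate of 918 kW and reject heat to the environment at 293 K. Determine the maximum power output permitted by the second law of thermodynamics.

Ẇ_max ≈ 580 kW

T_H = 523 °C → 523 + 273.15 = 796.15 K.
The second-law ceiling is the Carnot efficiency, η_max = 1 − T_C/T_H = 1 − 293.00/796.15 = 0.6320.
W_max = η_max · Q_H = 0.6320 × 918 = 580 kW.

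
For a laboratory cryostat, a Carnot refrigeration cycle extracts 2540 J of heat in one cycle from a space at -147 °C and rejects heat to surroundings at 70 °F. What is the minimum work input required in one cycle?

W_in ≈ 3380 J

T_H = 70 °F → (70 − 32) × 5/9 = 21.11 °C = 294.26 K.
T_C = -147 °C → -147 + 273.15 = 126.15 K.
Carnot COP: COP_R = T_C/(T_H − T_C) = 126.15/168.11 = 0.7504.
W = Q_C/COP_R = 2540/0.7504 = 3380 J.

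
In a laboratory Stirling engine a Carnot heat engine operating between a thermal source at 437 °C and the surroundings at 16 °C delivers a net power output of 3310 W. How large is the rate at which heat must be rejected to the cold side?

Q̇_C ≈ 2270 W

T_H = 437 °C → 437 + 273.15 = 710.15 K.
T_C = 16 °C → 16 + 273.15 = 289.15 K.
For a reversible engine, η = 1 − T_C/T_H = 1 − 289.15/710.15 = 0.5928.
Since Q_C/Q_H = T_C/T_H and Q_H = W/η, Q_C = W·T_C/(T_H − T_C) = 3310 × 289.15/421.00 = 2270 W.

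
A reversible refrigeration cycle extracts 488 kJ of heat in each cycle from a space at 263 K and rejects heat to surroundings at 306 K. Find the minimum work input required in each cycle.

For a reversible refrigerator, COP_R = T_C/(T_H − T_C) = 263.00/43.00 = 6.1163.
W = Q_C/COP_R = 488/6.1163 = 79.8 kJ.

W_in ≈ 79.8 kJ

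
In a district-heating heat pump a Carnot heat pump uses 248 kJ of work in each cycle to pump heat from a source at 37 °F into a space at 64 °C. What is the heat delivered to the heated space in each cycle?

Q_H ≈ 1370 kJ

T_H = 64 °C → 64 + 273.15 = 337.15 K.
T_C = 37 °F → (37 − 32) × 5/9 = 2.78 °C = 275.93 K.
The Carnot heat-pump COP is COP_HP = T_H/(T_H − T_C) = 337.15/61.22 = 5.5070.
Q_H = COP_HP · W = 5.5070 × 248 = 1370 kJ.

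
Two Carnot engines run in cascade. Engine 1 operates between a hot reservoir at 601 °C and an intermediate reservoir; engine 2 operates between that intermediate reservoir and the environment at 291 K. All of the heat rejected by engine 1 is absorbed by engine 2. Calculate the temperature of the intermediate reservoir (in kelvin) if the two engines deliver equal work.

T_m ≈ 583 K

T_H = 601 °C → 601 + 273.15 = 874.15 K.
For reversible stages Q_m = Q_H·(T_m/T_H). Setting W₁ = Q_H(1 − T_m/T_H) equal to W₂ = Q_m(1 − T_C/T_m) = Q_H·(T_m − T_C)/T_H gives T_H − T_m = T_m − T_C, so T_m = (T_H + T_C)/2 = (874.15 + 291.00)/2 = 583 K.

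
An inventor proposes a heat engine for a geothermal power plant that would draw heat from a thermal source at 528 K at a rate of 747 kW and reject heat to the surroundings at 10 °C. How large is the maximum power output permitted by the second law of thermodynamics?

T_C = 10 °C → 10 + 273.15 = 283.15 K.
By the Carnot theorem, η_max = 1 − T_C/T_H = 1 − 283.15/528.00 = 0.4637.
W_max = η_max · Q_H = 0.4637 × 747 = 346 kW.

Ẇ_max ≈ 346 kW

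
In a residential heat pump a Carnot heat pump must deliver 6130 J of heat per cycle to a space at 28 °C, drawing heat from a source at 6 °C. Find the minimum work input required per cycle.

W_in ≈ 448 J

T_H = 28 °C → 28 + 273.15 = 301.15 K.
T_C = 6 °C → 6 + 273.15 = 279.15 K.
The Carnot heat-pump COP is COP_HP = T_H/(T_H − T_C) = 301.15/22.00 = 13.6886.
W = Q_H/COP_HP = 6130/13.6886 = 448 J.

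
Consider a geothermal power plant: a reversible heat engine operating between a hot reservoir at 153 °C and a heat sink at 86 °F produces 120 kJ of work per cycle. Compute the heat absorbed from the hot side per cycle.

T_H = 153 °C → 153 + 273.15 = 426.15 K.
T_C = 86 °F → (86 − 32) × 5/9 = 30.00 °C = 303.15 K.
Since the cycle is reversible, η = 1 − T_C/T_H = 1 − 303.15/426.15 = 0.2886.
Q_H = W/η = 120/0.2886 = 416 kJ.

Q_H ≈ 416 kJ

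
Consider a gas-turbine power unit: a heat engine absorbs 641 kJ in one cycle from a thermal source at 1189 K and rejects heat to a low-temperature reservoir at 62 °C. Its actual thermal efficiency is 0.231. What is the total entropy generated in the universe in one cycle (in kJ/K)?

T_C = 62 °C → 62 + 273.15 = 335.15 K.
W = η·Q_H = 0.231 × 641 = 148.1 kJ, so Q_C = Q_H − W = 492.9 kJ.
Entropy balance on the reservoirs: −Q_H/T_H = -0.5391 kJ/K, +Q_C/T_C = 1.471 kJ/K.
ΔS_univ = −Q_H/T_H + Q_C/T_C = 0.9317 kJ/K (> 0, since η = 0.231 < η_Carnot = 0.718).

ΔS_univ ≈ 0.9317 kJ/K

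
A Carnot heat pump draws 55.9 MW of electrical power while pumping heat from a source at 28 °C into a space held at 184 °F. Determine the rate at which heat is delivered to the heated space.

Q̇_H ≈ 354 MW

T_H = 184 °F → (184 − 32) × 5/9 = 84.44 °C = 357.59 K.
T_C = 28 °C → 28 + 273.15 = 301.15 K.
Reversible heating COP: COP_HP = T_H/(T_H − T_C) = 357.59/56.44 = 6.3353.
Q_H = COP_HP · W = 6.3353 × 55.9 = 354 MW.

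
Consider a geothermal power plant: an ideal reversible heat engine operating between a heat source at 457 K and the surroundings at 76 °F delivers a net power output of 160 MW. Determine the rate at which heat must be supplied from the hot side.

T_C = 76 °F → (76 − 32) × 5/9 = 24.44 °C = 297.59 K.
Carnot efficiency: η = 1 − T_C/T_H = 1 − 297.59/457.00 = 0.3488.
Q_H = W/η = 160/0.3488 = 459 MW.

Q̇_H ≈ 459 MW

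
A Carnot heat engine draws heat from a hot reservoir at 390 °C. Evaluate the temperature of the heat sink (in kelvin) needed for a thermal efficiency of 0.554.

T_H = 390 °C → 390 + 273.15 = 663.15 K.
From η = 1 − T_C/T_H, T_C = T_H·(1 − η) = 663.15 × (1 − 0.554) = 295.8 K.

T_C ≈ 295.8 K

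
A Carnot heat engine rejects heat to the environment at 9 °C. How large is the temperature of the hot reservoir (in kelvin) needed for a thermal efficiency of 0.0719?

T_C = 9 °C → 9 + 273.15 = 282.15 K.
From η = 1 − T_C/T_H, solving for T_H gives T_H = T_C/(1 − η) = 282.15/(1 − 0.0719) = 304 K.

T_H ≈ 304 K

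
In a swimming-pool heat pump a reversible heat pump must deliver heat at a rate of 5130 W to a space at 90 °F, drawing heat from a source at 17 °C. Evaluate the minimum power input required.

Ẇ_in ≈ 255.7 W

T_H = 90 °F → (90 − 32) × 5/9 = 32.22 °C = 305.37 K.
T_C = 17 °C → 17 + 273.15 = 290.15 K.
COP_HP = T_H/(T_H − T_C) = 305.37/15.22 = 20.0609.
W = Q_H/COP_HP = 5130/20.0609 = 255.7 W.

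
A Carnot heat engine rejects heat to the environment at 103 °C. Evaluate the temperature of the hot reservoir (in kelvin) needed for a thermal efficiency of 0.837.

T_C = 103 °C → 103 + 273.15 = 376.15 K.
From η = 1 − T_C/T_H, solving for T_H gives T_H = T_C/(1 − η) = 376.15/(1 − 0.837) = 2308 K.

T_H ≈ 2308 K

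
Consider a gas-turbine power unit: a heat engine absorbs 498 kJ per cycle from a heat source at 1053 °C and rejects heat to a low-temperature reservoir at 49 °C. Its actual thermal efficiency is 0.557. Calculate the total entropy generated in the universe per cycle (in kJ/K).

T_H = 1053 °C → 1053 + 273.15 = 1326.15 K.
T_C = 49 °C → 49 + 273.15 = 322.15 K.
W = η·Q_H = 0.557 × 498 = 277.4 kJ, so Q_C = Q_H − W = 220.6 kJ.
Entropy balance on the reservoirs: −Q_H/T_H = -0.3755 kJ/K, +Q_C/T_C = 0.6848 kJ/K.
ΔS_univ = −Q_H/T_H + Q_C/T_C = 0.3093 kJ/K (> 0, since η = 0.557 < η_Carnot = 0.757).

ΔS_univ ≈ 0.3093 kJ/K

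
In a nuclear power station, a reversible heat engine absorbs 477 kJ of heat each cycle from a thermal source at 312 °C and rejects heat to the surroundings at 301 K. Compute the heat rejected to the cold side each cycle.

Q_C ≈ 245.4 kJ

T_H = 312 °C → 312 + 273.15 = 585.15 K.
Since the cycle is reversible, η = 1 − T_C/T_H = 1 − 301.00/585.15 = 0.4856.
For a reversible cycle Q_C/Q_H = T_C/T_H, so Q_C = 477 × 301.00/585.15 = 245.4 kJ.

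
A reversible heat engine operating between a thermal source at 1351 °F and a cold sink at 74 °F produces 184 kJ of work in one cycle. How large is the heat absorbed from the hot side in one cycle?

T_H = 1351 °F → (1351 − 32) × 5/9 = 732.78 °C = 1005.93 K.
T_C = 74 °F → (74 − 32) × 5/9 = 23.33 °C = 296.48 K.
Since the cycle is reversible, η = 1 − T_C/T_H = 1 − 296.48/1005.93 = 0.7053.
Q_H = W/η = 184/0.7053 = 260.9 kJ.

Q_H ≈ 260.9 kJ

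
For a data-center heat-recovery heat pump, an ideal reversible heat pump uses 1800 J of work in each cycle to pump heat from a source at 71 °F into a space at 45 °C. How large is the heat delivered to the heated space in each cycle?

Q_H ≈ 24500 J

T_H = 45 °C → 45 + 273.15 = 318.15 K.
T_C = 71 °F → (71 − 32) × 5/9 = 21.67 °C = 294.82 K.
For a reversible heat pump, COP_HP = T_H/(T_H − T_C) = 318.15/23.33 = 13.6350.
Q_H = COP_HP · W = 13.6350 × 1800 = 24500 J.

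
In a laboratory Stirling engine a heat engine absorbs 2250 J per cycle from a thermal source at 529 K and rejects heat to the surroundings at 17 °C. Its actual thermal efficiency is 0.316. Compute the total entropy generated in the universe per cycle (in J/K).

ΔS_univ ≈ 1.05 J/K

T_C = 17 °C → 17 + 273.15 = 290.15 K.
W = η·Q_H = 0.316 × 2250 = 711.0 J, so Q_C = Q_H − W = 1539 J.
Reservoir entropy changes: ΔS_H = −Q_H/T_H = −2250/529.00 = -4.253 J/K and ΔS_C = +Q_C/T_C = 1539/290.15 = 5.304 J/K.
ΔS_univ = −Q_H/T_H + Q_C/T_C = 1.05 J/K (> 0, since η = 0.316 < η_Carnot = 0.452).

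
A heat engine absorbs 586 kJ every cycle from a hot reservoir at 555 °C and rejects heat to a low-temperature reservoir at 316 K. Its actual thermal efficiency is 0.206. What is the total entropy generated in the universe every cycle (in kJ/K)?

ΔS_univ ≈ 0.765 kJ/K

T_H = 555 °C → 555 + 273.15 = 828.15 K.
W = η·Q_H = 0.206 × 586 = 120.7 kJ, so Q_C = Q_H − W = 465.3 kJ.
The hot reservoir loses entropy Q_H/T_H = 586/828.15 = 0.7076 kJ/K; the cold reservoir gains Q_C/T_C = 465.3/316.00 = 1.472 kJ/K.
ΔS_univ = −Q_H/T_H + Q_C/T_C = 0.765 kJ/K (> 0, since η = 0.206 < η_Carnot = 0.618).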